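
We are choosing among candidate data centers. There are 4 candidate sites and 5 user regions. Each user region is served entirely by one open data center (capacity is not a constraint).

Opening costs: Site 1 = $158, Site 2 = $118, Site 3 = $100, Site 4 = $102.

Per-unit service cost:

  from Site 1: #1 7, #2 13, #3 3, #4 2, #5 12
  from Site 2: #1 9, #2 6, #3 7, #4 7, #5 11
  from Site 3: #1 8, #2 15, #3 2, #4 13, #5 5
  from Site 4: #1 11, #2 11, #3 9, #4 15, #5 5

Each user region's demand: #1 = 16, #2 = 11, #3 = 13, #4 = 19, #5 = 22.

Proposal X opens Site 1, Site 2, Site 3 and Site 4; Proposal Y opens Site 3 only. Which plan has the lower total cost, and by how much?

Proposal X: {Site 1, Site 2, Site 3, Site 4}: #1→Site 1 7·16=112, #2→Site 2 6·11=66, #3→Site 3 2·13=26, #4→Site 1 2·19=38, #5→Site 3 5·22=110. Service 352; fixed 478; total 830.
Proposal Y: {Site 3}: #1→Site 3 8·16=128, #2→Site 3 15·11=165, #3→Site 3 2·13=26, #4→Site 3 13·19=247, #5→Site 3 5·22=110. Service 676; fixed 100; total 776.
Difference: |830 − 776| = 54.

Proposal Y is cheaper by 54.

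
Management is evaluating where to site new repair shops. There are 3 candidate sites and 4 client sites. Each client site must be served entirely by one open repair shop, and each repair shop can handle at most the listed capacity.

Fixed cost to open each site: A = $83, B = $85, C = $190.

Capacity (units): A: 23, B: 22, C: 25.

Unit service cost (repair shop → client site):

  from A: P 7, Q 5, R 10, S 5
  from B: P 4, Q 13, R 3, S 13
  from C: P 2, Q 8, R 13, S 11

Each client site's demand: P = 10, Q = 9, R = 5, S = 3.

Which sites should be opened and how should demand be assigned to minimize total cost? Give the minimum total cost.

Minimum total cost: 283

Open {A, B}: P→B 4·10=40, Q→A 5·9=45, R→B 3·5=15, S→A 5·3=15.
Loads: A carries 12/23, B carries 15/22. Service 115; fixed 168; total 283.
Next best feasible plan costs 307.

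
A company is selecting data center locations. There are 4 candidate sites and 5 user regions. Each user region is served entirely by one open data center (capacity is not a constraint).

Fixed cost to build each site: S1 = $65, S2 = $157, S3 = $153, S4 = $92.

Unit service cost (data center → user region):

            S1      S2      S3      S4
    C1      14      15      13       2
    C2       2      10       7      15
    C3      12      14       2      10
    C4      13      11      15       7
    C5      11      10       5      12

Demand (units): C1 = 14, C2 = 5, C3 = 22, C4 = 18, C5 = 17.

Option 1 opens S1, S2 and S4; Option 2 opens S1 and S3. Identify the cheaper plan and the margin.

Option 1: {S1, S2, S4}: C1→S4 2·14=28, C2→S1 2·5=10, C3→S4 10·22=220, C4→S4 7·18=126, C5→S2 10·17=170. Service 554; fixed 314; total 868.
Option 2: {S1, S3}: C1→S3 13·14=182, C2→S1 2·5=10, C3→S3 2·22=44, C4→S1 13·18=234, C5→S3 5·17=85. Service 555; fixed 218; total 773.
Difference: |868 − 773| = 95.

Option 2 is cheaper by 95.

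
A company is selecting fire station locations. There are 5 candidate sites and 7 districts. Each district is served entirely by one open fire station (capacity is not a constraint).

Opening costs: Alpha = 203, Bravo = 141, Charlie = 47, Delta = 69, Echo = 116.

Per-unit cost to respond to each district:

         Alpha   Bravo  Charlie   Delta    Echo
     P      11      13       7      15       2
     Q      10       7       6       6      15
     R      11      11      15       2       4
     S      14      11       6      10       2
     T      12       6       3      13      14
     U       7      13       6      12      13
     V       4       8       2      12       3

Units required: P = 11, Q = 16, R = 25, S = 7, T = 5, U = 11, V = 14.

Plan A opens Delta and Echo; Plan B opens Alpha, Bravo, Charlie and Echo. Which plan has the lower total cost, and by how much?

Plan A is cheaper by 242.

Plan A: {Delta, Echo}: P→Echo 2·11=22, Q→Delta 6·16=96, R→Delta 2·25=50, S→Echo 2·7=14, T→Delta 13·5=65, U→Delta 12·11=132, V→Echo 3·14=42. Service 421; fixed 185; total 606.
Plan B: {Alpha, Bravo, Charlie, Echo}: P→Echo 2·11=22, Q→Charlie 6·16=96, R→Echo 4·25=100, S→Echo 2·7=14, T→Charlie 3·5=15, U→Charlie 6·11=66, V→Charlie 2·14=28. Service 341; fixed 507; total 848.
Difference: |606 − 848| = 242.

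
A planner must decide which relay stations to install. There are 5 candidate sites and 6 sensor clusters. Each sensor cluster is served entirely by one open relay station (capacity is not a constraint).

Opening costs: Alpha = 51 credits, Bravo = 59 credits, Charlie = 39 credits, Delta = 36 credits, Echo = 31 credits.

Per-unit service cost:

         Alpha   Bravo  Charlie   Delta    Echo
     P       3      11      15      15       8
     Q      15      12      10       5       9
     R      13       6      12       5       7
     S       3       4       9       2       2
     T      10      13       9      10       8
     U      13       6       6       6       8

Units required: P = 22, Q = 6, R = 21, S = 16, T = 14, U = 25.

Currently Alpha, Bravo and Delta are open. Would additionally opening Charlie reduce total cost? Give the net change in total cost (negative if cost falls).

Current service cost with {Alpha, Bravo, Delta}: 523.
Adding Charlie: each sensor cluster re-picks its cheapest; new service cost 509, saving 14.
Extra fixed cost: 39. Net change = 39 − 14 = 25.
(Totals: 669 → 694.)

No — net change +25 (cost rises by 25).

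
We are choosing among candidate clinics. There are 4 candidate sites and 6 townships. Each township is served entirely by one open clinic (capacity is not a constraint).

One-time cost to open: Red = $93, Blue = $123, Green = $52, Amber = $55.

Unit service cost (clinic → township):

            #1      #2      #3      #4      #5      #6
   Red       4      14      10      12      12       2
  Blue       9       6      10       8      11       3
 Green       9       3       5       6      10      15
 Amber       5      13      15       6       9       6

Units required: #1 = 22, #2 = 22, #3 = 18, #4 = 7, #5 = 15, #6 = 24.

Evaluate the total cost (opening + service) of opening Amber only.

Total cost: 1042

Each township is assigned to its cheapest site among the open ones.
{Amber}: #1→Amber 5·22=110, #2→Amber 13·22=286, #3→Amber 15·18=270, #4→Amber 6·7=42, #5→Amber 9·15=135, #6→Amber 6·24=144. Service 987; fixed 55; total 1042.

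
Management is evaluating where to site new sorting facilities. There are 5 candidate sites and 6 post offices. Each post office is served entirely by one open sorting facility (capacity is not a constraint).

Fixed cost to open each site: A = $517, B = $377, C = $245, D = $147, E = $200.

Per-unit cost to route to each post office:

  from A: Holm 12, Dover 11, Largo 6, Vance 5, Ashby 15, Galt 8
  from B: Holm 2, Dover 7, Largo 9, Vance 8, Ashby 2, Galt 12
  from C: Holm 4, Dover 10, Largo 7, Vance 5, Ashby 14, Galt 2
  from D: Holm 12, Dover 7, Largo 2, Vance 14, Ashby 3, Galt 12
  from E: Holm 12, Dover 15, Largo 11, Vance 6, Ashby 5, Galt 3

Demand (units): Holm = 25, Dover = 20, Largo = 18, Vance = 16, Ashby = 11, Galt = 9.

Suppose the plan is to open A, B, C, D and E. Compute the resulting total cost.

Total cost: 1832

Each post office is assigned to its cheapest site among the open ones.
{A, B, C, D, E}: Holm→B 2·25=50, Dover→B 7·20=140, Largo→D 2·18=36, Vance→A 5·16=80, Ashby→B 2·11=22, Galt→C 2·9=18. Service 346; fixed 1486; total 1832.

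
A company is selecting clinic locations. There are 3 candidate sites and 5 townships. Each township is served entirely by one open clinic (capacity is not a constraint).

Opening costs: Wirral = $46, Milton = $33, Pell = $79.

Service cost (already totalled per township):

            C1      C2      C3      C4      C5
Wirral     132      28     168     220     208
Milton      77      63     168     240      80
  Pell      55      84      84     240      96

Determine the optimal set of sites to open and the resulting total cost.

Open Wirral and Pell; minimum total cost 608.

For any fixed open set, each township goes to its cheapest open site; total = fixed + service.
{Wirral, Pell}: C1→Pell 55, C2→Wirral 28, C3→Pell 84, C4→Wirral 220, C5→Pell 96. Service 483; fixed 125; total 608.
{Wirral, Milton, Pell}: service 467 + fixed 158 = 625
{Milton, Pell}: service 522 + fixed 112 = 634
{Milton}: C1→Milton 77, C2→Milton 63, C3→Milton 168, C4→Milton 240, C5→Milton 80. Service 628; fixed 33; total 661.
(All 7 nonempty subsets were checked; Wirral and Pell is lowest.)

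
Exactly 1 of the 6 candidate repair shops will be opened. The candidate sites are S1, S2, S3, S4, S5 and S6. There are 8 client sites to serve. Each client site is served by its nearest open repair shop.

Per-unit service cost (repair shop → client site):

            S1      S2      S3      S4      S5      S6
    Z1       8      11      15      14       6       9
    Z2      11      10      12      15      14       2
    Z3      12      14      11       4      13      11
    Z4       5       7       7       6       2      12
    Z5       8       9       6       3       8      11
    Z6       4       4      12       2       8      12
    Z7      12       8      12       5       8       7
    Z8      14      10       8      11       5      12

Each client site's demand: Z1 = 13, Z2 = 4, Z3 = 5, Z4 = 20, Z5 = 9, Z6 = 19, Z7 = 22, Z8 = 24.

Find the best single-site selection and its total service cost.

With exactly 1 open, each client site uses its cheapest among the chosen.
{S5}: Z1→S5 6·13=78, Z2→S5 14·4=56, Z3→S5 13·5=65, Z4→S5 2·20=40, Z5→S5 8·9=72, Z6→S5 8·19=152, Z7→S5 8·22=176, Z8→S5 5·24=120. Service cost 759.
{S4}: service cost 821
{S2}: service cost 966
Among all 6 size-1 choices, {S5} is lowest.

Choose S5 only; total service cost 759.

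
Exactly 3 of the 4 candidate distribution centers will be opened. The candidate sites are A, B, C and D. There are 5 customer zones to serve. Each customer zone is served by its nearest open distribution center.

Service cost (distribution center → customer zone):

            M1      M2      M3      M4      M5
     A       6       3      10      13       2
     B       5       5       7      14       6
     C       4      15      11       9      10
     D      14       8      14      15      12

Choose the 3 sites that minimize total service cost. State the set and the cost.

Choose A, B and C; total service cost 25.

With exactly 3 open, each customer zone uses its cheapest among the chosen.
{A, B, C}: M1→C 4, M2→A 3, M3→B 7, M4→C 9, M5→A 2. Service cost 25.
{A, C, D}: service cost 28
{A, B, D}: service cost 30
Among all 4 size-3 choices, {A, B, C} is lowest.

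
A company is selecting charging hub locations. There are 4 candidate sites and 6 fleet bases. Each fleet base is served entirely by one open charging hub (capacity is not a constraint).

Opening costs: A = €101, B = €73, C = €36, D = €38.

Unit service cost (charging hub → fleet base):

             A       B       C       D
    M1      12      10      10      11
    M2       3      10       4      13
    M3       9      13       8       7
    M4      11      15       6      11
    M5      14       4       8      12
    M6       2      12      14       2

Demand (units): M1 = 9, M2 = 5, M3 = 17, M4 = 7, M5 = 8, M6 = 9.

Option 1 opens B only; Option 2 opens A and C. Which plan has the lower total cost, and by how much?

Option 1: {B}: M1→B 10·9=90, M2→B 10·5=50, M3→B 13·17=221, M4→B 15·7=105, M5→B 4·8=32, M6→B 12·9=108. Service 606; fixed 73; total 679.
Option 2: {A, C}: M1→C 10·9=90, M2→A 3·5=15, M3→C 8·17=136, M4→C 6·7=42, M5→C 8·8=64, M6→A 2·9=18. Service 365; fixed 137; total 502.
Difference: |679 − 502| = 177.

Option 2 is cheaper by 177.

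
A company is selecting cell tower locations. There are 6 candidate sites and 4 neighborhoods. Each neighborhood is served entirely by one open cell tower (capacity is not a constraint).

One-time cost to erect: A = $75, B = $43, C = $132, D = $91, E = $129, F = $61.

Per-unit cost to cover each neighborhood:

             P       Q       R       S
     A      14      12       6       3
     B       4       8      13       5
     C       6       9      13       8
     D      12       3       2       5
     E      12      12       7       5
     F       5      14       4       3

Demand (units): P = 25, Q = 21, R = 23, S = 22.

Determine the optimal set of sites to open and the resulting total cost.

Open D and F; minimum total cost 452.

For any fixed open set, each neighborhood goes to its cheapest open site; total = fixed + service.
{D, F}: P→F 5·25=125, Q→D 3·21=63, R→D 2·23=46, S→F 3·22=66. Service 300; fixed 152; total 452.
{B, D}: service 319 + fixed 134 = 453
{B, D, F}: service 275 + fixed 195 = 470
{A, B, C, D, E, F}: service 275 + fixed 531 = 806
No other subset beats 452.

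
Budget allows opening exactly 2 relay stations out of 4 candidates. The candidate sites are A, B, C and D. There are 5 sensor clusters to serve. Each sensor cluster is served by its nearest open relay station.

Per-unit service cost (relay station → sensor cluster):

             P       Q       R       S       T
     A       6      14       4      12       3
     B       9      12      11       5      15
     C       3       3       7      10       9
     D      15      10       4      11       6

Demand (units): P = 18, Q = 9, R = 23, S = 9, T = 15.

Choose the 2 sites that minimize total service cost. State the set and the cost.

Choose A and C; total service cost 308.

With exactly 2 open, each sensor cluster uses its cheapest among the chosen.
{A, C}: P→C 3·18=54, Q→C 3·9=27, R→A 4·23=92, S→C 10·9=90, T→A 3·15=45. Service cost 308.
{C, D}: service cost 353
{A, B}: service cost 398
Among all 6 size-2 choices, {A, C} is lowest.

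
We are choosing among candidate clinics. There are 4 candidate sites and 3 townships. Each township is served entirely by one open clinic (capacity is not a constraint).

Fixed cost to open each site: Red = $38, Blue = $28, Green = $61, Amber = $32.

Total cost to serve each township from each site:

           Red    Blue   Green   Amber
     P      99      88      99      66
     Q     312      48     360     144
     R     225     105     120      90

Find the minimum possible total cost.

Minimum total cost: 264

For any fixed open set, each township goes to its cheapest open site; total = fixed + service.
{Blue, Amber}: P→Amber 66, Q→Blue 48, R→Amber 90. Service 204; fixed 60; total 264.
{Blue}: P→Blue 88, Q→Blue 48, R→Blue 105. Service 241; fixed 28; total 269.
{Red, Blue, Amber}: service 204 + fixed 98 = 302
{Red, Blue, Green, Amber}: service 204 + fixed 159 = 363
(All 15 nonempty subsets were checked; Blue and Amber is lowest.)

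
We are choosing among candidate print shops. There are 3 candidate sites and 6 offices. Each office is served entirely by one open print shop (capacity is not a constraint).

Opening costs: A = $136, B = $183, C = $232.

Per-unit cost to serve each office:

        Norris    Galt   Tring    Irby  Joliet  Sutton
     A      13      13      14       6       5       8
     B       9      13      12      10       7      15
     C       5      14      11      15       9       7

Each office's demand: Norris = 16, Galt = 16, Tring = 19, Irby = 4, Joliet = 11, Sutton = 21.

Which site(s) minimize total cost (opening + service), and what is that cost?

For any fixed open set, each office goes to its cheapest open site; total = fixed + service.
{C}: Norris→C 5·16=80, Galt→C 14·16=224, Tring→C 11·19=209, Irby→C 15·4=60, Joliet→C 9·11=99, Sutton→C 7·21=147. Service 819; fixed 232; total 1051.
{A}: Norris→A 13·16=208, Galt→A 13·16=208, Tring→A 14·19=266, Irby→A 6·4=24, Joliet→A 5·11=55, Sutton→A 8·21=168. Service 929; fixed 136; total 1065.
{A, C}: Norris→C 5·16=80, Galt→A 13·16=208, Tring→C 11·19=209, Irby→A 6·4=24, Joliet→A 5·11=55, Sutton→C 7·21=147. Service 723; fixed 368; total 1091.
{A, B, C}: Norris→C 5·16=80, Galt→A 13·16=208, Tring→C 11·19=209, Irby→A 6·4=24, Joliet→A 5·11=55, Sutton→C 7·21=147. Service 723; fixed 551; total 1274.
(All 7 nonempty subsets were checked; C only is lowest.)

Open C only; minimum total cost 1051.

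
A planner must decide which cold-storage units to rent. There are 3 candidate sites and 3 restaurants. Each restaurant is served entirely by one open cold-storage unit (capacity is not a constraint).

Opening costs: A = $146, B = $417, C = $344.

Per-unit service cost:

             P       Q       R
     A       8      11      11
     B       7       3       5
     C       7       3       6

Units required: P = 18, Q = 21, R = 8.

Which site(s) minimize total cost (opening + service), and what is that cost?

For any fixed open set, each restaurant goes to its cheapest open site; total = fixed + service.
{C}: P→C 7·18=126, Q→C 3·21=63, R→C 6·8=48. Service 237; fixed 344; total 581.
{A}: P→A 8·18=144, Q→A 11·21=231, R→A 11·8=88. Service 463; fixed 146; total 609.
{B}: service 229 + fixed 417 = 646
{A, B, C}: service 229 + fixed 907 = 1136
(All 7 nonempty subsets were checked; C only is lowest.)

Open C only; minimum total cost 581.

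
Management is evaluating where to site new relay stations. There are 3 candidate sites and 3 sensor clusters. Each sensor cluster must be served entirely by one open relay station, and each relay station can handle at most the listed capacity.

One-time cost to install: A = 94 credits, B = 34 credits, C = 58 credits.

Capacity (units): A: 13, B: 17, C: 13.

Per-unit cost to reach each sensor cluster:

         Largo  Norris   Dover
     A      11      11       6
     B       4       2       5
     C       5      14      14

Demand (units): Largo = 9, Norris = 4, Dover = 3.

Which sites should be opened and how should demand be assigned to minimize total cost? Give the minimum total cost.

Open {B}: Largo→B 4·9=36, Norris→B 2·4=8, Dover→B 5·3=15.
Loads: B carries 16/17. Service 59; fixed 34; total 93.
Next best feasible plan costs 151.

Minimum total cost: 93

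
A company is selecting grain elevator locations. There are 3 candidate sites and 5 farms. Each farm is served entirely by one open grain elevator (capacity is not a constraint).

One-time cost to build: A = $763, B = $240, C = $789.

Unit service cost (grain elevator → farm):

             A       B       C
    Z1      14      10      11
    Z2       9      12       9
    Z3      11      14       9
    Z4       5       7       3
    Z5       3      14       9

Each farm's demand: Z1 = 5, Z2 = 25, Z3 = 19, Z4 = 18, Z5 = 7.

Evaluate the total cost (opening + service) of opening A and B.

Each farm is assigned to its cheapest site among the open ones.
{A, B}: Z1→B 10·5=50, Z2→A 9·25=225, Z3→A 11·19=209, Z4→A 5·18=90, Z5→A 3·7=21. Service 595; fixed 1003; total 1598.

Total cost: 1598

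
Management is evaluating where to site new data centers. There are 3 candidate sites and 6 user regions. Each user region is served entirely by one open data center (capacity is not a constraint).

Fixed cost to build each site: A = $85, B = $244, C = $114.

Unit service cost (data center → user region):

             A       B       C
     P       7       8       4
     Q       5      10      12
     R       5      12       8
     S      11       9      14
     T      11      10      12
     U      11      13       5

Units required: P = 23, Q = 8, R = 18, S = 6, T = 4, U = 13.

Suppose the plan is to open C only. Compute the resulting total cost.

Total cost: 643

Each user region is assigned to its cheapest site among the open ones.
{C}: P→C 4·23=92, Q→C 12·8=96, R→C 8·18=144, S→C 14·6=84, T→C 12·4=48, U→C 5·13=65. Service 529; fixed 114; total 643.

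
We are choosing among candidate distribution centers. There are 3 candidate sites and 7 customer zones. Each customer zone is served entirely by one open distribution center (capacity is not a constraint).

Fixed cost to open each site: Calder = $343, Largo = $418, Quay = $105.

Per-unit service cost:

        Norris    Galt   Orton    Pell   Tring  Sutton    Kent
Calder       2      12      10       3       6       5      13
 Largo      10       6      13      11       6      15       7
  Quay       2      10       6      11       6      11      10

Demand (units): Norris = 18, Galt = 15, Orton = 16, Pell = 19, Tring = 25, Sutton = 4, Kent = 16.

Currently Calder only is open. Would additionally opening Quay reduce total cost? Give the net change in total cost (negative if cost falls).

Yes — net change −37 (cost falls by 37).

Current service cost with {Calder}: 811.
Adding Quay: each customer zone re-picks its cheapest; new service cost 669, saving 142.
Extra fixed cost: 105. Net change = 105 − 142 = -37.
(Totals: 1154 → 1117.)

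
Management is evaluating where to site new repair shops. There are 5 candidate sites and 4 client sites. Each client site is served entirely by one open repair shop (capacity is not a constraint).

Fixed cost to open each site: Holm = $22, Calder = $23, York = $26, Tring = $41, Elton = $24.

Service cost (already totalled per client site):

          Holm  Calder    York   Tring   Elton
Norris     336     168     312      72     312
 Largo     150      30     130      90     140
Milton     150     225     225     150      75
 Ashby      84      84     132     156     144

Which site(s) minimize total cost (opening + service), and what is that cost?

For any fixed open set, each client site goes to its cheapest open site; total = fixed + service.
{Calder, Tring, Elton}: Norris→Tring 72, Largo→Calder 30, Milton→Elton 75, Ashby→Calder 84. Service 261; fixed 88; total 349.
{Holm, Calder, Tring, Elton}: service 261 + fixed 110 = 371
{Calder, York, Tring, Elton}: service 261 + fixed 114 = 375
{Holm, Calder, York, Tring, Elton}: Norris→Tring 72, Largo→Calder 30, Milton→Elton 75, Ashby→Holm 84. Service 261; fixed 136; total 397.
No other subset beats 349.

Open Calder, Tring and Elton; minimum total cost 349.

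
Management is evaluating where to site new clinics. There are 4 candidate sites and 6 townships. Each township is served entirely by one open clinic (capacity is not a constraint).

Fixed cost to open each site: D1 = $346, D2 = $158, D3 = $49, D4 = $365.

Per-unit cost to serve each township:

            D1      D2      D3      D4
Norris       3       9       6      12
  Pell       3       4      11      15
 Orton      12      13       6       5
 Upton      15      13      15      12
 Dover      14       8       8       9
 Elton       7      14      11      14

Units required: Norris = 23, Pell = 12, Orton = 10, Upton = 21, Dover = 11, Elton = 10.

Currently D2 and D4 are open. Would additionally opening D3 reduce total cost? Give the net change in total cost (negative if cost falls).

Yes — net change −50 (cost falls by 50).

Current service cost with {D2, D4}: 785.
Adding D3: each township re-picks its cheapest; new service cost 686, saving 99.
Extra fixed cost: 49. Net change = 49 − 99 = -50.
(Totals: 1308 → 1258.)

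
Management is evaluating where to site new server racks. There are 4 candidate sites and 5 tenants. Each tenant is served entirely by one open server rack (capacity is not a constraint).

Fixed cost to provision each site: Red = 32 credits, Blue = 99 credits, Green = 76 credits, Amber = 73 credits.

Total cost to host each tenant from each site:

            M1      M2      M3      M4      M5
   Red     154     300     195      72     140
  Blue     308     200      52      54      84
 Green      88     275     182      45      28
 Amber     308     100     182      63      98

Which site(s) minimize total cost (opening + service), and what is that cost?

Open Blue, Green and Amber; minimum total cost 561.

For any fixed open set, each tenant goes to its cheapest open site; total = fixed + service.
{Blue, Green, Amber}: M1→Green 88, M2→Amber 100, M3→Blue 52, M4→Green 45, M5→Green 28. Service 313; fixed 248; total 561.
{Blue, Green}: M1→Green 88, M2→Blue 200, M3→Blue 52, M4→Green 45, M5→Green 28. Service 413; fixed 175; total 588.
{Green, Amber}: service 443 + fixed 149 = 592
{Red, Blue, Green, Amber}: service 313 + fixed 280 = 593
(All 15 nonempty subsets were checked; Blue, Green and Amber is lowest.)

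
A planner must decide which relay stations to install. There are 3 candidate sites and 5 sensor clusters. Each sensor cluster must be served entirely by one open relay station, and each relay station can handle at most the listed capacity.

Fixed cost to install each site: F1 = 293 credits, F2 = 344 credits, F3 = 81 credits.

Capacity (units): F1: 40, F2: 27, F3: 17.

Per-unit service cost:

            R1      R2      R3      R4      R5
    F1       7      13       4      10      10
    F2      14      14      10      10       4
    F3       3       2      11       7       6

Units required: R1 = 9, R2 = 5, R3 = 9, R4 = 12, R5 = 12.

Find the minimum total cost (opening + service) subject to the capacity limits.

Open {F1, F3}: R1→F1 7·9=63, R2→F3 2·5=10, R3→F1 4·9=36, R4→F1 10·12=120, R5→F3 6·12=72.
Loads: F1 carries 30/40, F3 carries 17/17. Service 301; fixed 374; total 675.
Next best feasible plan costs 687.

Minimum total cost: 675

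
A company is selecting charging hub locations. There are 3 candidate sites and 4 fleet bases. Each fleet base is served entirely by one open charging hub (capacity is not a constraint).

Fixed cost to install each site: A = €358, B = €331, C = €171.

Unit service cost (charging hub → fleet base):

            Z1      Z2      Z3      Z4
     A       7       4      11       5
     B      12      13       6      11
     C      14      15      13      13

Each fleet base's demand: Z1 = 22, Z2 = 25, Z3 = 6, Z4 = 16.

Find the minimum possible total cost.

Minimum total cost: 758

For any fixed open set, each fleet base goes to its cheapest open site; total = fixed + service.
{A}: Z1→A 7·22=154, Z2→A 4·25=100, Z3→A 11·6=66, Z4→A 5·16=80. Service 400; fixed 358; total 758.
{A, C}: Z1→A 7·22=154, Z2→A 4·25=100, Z3→A 11·6=66, Z4→A 5·16=80. Service 400; fixed 529; total 929.
{A, B}: Z1→A 7·22=154, Z2→A 4·25=100, Z3→B 6·6=36, Z4→A 5·16=80. Service 370; fixed 689; total 1059.
{A, B, C}: service 370 + fixed 860 = 1230
(All 7 nonempty subsets were checked; A only is lowest.)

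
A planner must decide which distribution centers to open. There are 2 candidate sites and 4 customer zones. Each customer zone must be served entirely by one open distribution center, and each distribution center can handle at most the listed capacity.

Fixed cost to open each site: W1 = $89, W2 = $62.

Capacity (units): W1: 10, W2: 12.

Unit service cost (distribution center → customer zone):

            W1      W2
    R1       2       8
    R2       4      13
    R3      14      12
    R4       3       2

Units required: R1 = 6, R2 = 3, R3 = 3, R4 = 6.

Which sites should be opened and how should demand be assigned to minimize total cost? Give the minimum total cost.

Open {W1, W2}: R1→W1 2·6=12, R2→W1 4·3=12, R3→W2 12·3=36, R4→W2 2·6=12.
Loads: W1 carries 9/10, W2 carries 9/12. Service 72; fixed 151; total 223.
Next best feasible plan costs 250.

Minimum total cost: 223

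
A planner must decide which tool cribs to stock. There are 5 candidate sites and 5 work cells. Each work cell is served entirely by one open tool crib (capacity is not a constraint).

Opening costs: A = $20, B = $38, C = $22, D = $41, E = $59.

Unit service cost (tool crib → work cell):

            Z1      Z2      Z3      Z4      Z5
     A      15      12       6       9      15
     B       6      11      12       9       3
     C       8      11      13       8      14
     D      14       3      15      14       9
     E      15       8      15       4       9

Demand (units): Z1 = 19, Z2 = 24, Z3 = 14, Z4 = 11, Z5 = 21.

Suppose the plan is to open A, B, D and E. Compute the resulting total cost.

Each work cell is assigned to its cheapest site among the open ones.
{A, B, D, E}: Z1→B 6·19=114, Z2→D 3·24=72, Z3→A 6·14=84, Z4→E 4·11=44, Z5→B 3·21=63. Service 377; fixed 158; total 535.

Total cost: 535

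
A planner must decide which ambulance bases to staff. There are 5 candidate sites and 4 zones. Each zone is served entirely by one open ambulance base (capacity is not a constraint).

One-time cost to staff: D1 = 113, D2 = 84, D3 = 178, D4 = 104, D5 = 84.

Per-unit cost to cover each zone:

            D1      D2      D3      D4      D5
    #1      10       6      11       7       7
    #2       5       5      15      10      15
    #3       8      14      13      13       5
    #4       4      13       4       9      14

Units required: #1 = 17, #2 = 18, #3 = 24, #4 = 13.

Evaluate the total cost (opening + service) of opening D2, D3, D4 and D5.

Total cost: 814

Each zone is assigned to its cheapest site among the open ones.
{D2, D3, D4, D5}: #1→D2 6·17=102, #2→D2 5·18=90, #3→D5 5·24=120, #4→D3 4·13=52. Service 364; fixed 450; total 814.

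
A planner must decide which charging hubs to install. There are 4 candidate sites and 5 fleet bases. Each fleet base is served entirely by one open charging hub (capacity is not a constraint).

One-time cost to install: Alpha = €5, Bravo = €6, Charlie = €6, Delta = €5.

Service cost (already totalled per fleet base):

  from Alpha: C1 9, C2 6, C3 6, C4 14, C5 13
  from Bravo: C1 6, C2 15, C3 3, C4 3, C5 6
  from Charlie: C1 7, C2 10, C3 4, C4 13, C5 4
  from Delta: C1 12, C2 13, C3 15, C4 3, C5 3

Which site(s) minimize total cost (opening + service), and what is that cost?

Open Alpha and Bravo; minimum total cost 35.

For any fixed open set, each fleet base goes to its cheapest open site; total = fixed + service.
{Alpha, Bravo}: C1→Bravo 6, C2→Alpha 6, C3→Bravo 3, C4→Bravo 3, C5→Bravo 6. Service 24; fixed 11; total 35.
{Alpha, Bravo, Delta}: service 21 + fixed 16 = 37
{Alpha, Delta}: service 27 + fixed 10 = 37
{Alpha, Bravo, Charlie, Delta}: C1→Bravo 6, C2→Alpha 6, C3→Bravo 3, C4→Bravo 3, C5→Delta 3. Service 21; fixed 22; total 43.
(All 15 nonempty subsets were checked; Alpha and Bravo is lowest.)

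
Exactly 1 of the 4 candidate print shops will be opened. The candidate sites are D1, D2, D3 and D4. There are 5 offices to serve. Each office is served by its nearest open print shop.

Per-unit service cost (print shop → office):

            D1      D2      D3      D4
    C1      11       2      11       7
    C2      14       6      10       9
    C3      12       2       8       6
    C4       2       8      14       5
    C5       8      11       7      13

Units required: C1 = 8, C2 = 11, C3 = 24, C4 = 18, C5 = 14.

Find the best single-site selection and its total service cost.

With exactly 1 open, each office uses its cheapest among the chosen.
{D2}: C1→D2 2·8=16, C2→D2 6·11=66, C3→D2 2·24=48, C4→D2 8·18=144, C5→D2 11·14=154. Service cost 428.
{D4}: service cost 571
{D1}: service cost 678
Among all 4 size-1 choices, {D2} is lowest.

Choose D2 only; total service cost 428.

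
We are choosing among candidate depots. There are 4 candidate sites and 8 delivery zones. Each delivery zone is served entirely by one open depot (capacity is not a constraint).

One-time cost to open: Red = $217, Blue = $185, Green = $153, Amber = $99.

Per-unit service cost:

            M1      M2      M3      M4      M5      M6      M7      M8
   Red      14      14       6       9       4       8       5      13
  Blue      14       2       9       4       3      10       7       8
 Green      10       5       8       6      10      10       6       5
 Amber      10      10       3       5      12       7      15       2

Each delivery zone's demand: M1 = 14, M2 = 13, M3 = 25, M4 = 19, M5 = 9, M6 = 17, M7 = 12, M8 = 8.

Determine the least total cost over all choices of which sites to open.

For any fixed open set, each delivery zone goes to its cheapest open site; total = fixed + service.
{Blue, Amber}: M1→Amber 10·14=140, M2→Blue 2·13=26, M3→Amber 3·25=75, M4→Blue 4·19=76, M5→Blue 3·9=27, M6→Amber 7·17=119, M7→Blue 7·12=84, M8→Amber 2·8=16. Service 563; fixed 284; total 847.
{Green, Amber}: M1→Green 10·14=140, M2→Green 5·13=65, M3→Amber 3·25=75, M4→Amber 5·19=95, M5→Green 10·9=90, M6→Amber 7·17=119, M7→Green 6·12=72, M8→Amber 2·8=16. Service 672; fixed 252; total 924.
{Amber}: service 863 + fixed 99 = 962
{Red, Blue, Green, Amber}: service 539 + fixed 654 = 1193
No other subset beats 847.

Minimum total cost: 847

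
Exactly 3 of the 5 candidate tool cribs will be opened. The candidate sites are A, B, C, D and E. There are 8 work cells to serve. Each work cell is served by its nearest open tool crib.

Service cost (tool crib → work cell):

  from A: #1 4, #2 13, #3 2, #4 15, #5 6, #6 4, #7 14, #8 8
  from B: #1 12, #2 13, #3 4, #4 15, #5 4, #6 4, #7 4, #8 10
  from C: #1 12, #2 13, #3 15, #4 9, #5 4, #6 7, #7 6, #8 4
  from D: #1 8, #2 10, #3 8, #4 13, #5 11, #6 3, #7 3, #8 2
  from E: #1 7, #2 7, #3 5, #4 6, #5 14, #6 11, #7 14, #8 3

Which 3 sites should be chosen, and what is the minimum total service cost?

With exactly 3 open, each work cell uses its cheapest among the chosen.
{A, D, E}: #1→A 4, #2→E 7, #3→A 2, #4→E 6, #5→A 6, #6→D 3, #7→D 3, #8→D 2. Service cost 33.
{A, B, E}: service cost 34
{A, C, E}: service cost 36
Among all 10 size-3 choices, {A, D, E} is lowest.

Choose A, D and E; total service cost 33.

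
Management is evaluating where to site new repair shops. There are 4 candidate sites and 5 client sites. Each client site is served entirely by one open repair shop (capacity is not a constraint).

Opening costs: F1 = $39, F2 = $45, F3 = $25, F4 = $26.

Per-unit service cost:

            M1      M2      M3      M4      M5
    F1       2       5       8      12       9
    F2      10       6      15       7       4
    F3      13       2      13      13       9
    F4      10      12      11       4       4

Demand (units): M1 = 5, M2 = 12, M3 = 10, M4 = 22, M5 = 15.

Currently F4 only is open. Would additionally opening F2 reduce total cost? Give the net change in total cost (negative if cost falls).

Current service cost with {F4}: 452.
Adding F2: each client site re-picks its cheapest; new service cost 380, saving 72.
Extra fixed cost: 45. Net change = 45 − 72 = -27.
(Totals: 478 → 451.)

Yes — net change −27 (cost falls by 27).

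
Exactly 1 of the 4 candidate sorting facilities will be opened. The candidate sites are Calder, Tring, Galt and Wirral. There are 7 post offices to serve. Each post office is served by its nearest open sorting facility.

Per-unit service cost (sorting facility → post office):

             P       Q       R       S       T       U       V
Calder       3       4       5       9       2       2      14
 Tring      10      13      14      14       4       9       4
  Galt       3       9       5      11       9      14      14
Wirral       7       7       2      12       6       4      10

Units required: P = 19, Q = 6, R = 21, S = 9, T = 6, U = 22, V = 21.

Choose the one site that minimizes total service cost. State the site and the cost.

Choose Calder only; total service cost 617.

With exactly 1 open, each post office uses its cheapest among the chosen.
{Calder}: P→Calder 3·19=57, Q→Calder 4·6=24, R→Calder 5·21=105, S→Calder 9·9=81, T→Calder 2·6=12, U→Calder 2·22=44, V→Calder 14·21=294. Service cost 617.
{Wirral}: service cost 659
{Galt}: service cost 971
Among all 4 size-1 choices, {Calder} is lowest.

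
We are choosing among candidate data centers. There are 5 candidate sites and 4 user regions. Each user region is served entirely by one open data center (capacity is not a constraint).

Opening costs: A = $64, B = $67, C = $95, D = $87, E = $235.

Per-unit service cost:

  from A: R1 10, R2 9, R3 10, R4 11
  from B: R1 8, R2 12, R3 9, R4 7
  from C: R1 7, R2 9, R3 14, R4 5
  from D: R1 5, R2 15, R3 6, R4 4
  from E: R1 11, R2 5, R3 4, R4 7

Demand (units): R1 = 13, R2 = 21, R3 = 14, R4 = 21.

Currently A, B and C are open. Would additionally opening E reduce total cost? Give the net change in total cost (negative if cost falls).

Current service cost with {A, B, C}: 511.
Adding E: each user region re-picks its cheapest; new service cost 357, saving 154.
Extra fixed cost: 235. Net change = 235 − 154 = 81.
(Totals: 737 → 818.)

No — net change +81 (cost rises by 81).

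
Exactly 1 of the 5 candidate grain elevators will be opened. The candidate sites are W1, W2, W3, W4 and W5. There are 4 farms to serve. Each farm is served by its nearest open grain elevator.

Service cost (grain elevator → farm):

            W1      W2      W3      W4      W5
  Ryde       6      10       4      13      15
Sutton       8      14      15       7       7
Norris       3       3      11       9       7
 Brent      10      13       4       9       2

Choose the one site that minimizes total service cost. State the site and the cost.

Choose W1 only; total service cost 27.

With exactly 1 open, each farm uses its cheapest among the chosen.
{W1}: Ryde→W1 6, Sutton→W1 8, Norris→W1 3, Brent→W1 10. Service cost 27.
{W5}: service cost 31
{W3}: service cost 34
Among all 5 size-1 choices, {W1} is lowest.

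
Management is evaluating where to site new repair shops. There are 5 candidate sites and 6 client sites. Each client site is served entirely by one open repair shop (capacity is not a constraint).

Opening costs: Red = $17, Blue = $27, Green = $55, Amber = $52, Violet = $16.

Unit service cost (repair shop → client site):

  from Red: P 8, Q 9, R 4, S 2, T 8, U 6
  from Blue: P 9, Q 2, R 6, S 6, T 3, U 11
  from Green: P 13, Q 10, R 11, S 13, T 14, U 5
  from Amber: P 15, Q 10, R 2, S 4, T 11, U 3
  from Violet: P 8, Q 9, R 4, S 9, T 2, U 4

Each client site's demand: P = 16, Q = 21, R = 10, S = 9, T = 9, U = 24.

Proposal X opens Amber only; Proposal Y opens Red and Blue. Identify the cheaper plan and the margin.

Proposal Y is cheaper by 286.

Proposal X: {Amber}: P→Amber 15·16=240, Q→Amber 10·21=210, R→Amber 2·10=20, S→Amber 4·9=36, T→Amber 11·9=99, U→Amber 3·24=72. Service 677; fixed 52; total 729.
Proposal Y: {Red, Blue}: P→Red 8·16=128, Q→Blue 2·21=42, R→Red 4·10=40, S→Red 2·9=18, T→Blue 3·9=27, U→Red 6·24=144. Service 399; fixed 44; total 443.
Difference: |729 − 443| = 286.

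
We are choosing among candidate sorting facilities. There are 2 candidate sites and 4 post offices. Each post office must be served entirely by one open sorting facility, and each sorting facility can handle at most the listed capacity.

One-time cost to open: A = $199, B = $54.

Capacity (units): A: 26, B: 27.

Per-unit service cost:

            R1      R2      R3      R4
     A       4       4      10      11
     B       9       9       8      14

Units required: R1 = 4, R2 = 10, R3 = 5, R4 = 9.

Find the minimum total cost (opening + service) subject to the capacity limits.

Open {A, B}: R1→A 4·4=16, R2→A 4·10=40, R3→B 8·5=40, R4→A 11·9=99.
Loads: A carries 23/26, B carries 5/27. Service 195; fixed 253; total 448.
Next best feasible plan costs 468.

Minimum total cost: 448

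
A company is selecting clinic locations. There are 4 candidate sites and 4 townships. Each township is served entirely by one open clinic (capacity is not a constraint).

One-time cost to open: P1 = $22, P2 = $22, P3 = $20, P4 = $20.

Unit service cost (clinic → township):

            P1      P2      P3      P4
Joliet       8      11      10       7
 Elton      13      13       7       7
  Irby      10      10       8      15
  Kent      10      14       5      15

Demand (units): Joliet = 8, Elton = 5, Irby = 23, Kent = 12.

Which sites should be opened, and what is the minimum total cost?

Open P3 and P4; minimum total cost 375.

For any fixed open set, each township goes to its cheapest open site; total = fixed + service.
{P3, P4}: Joliet→P4 7·8=56, Elton→P3 7·5=35, Irby→P3 8·23=184, Kent→P3 5·12=60. Service 335; fixed 40; total 375.
{P3}: Joliet→P3 10·8=80, Elton→P3 7·5=35, Irby→P3 8·23=184, Kent→P3 5·12=60. Service 359; fixed 20; total 379.
{P1, P3}: Joliet→P1 8·8=64, Elton→P3 7·5=35, Irby→P3 8·23=184, Kent→P3 5·12=60. Service 343; fixed 42; total 385.
{P1, P2, P3, P4}: service 335 + fixed 84 = 419
No other subset beats 375.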